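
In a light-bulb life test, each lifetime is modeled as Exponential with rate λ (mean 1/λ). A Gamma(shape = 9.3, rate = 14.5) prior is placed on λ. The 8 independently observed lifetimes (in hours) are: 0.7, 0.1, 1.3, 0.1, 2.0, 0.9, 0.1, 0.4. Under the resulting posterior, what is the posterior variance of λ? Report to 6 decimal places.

0.042821

With a Gamma(shape α, rate β) prior on the exponential rate λ, the posterior after n observations with total T = Σxᵢ is Gamma(α+n, β+T).
Sum of observations T = 5.6 hours; n = 8.
Posterior: Gamma(9.3+8, 14.5+5.6) = Gamma(17.3, 20.1).
Var = α/β² = 0.042821.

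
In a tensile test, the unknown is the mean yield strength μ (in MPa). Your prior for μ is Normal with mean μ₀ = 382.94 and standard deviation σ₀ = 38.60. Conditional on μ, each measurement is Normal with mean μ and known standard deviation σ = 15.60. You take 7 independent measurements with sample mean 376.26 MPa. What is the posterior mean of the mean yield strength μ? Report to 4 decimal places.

376.4123

For Normal data with known variance σ², a Normal(μ₀, σ₀²) prior on μ is conjugate. Posterior precision = 1/σ₀² + n/σ²; posterior mean is the precision-weighted average of μ₀ and x̄.
n·x̄ = 7·376.26 = 2633.82.
σ₀² = 38.60² = 1489.96, σ² = 15.60² = 243.36; σ² + n·σ₀² = 243.36 + 7·1489.96 = 10673.08.
Posterior mean = (μ₀/σ₀² + n·x̄/σ²)/(1/σ₀² + n/σ²) = (σ²·μ₀ + σ₀²·n·x̄)/(σ² + n·σ₀²) = (243.36·382.94 + 1489.96·2633.82)/10673.08 = 4017478.7256/10673.08 = 376.4123.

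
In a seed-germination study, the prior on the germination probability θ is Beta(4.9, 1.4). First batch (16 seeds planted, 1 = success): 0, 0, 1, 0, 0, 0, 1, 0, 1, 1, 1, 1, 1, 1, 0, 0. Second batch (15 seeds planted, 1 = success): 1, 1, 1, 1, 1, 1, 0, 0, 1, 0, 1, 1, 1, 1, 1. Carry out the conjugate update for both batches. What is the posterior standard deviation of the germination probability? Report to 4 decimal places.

The Beta prior is conjugate to a Binomial/Bernoulli likelihood; the update adds successes to α and failures to β.
After batch 1: Beta(4.9+8, 1.4+8) = Beta(12.9, 9.4).
After batch 2: Beta(12.9+12, 9.4+3) = Beta(24.9, 12.4).
Var = αβ/((α+β)²(α+β+1)) = 24.9·12.4/(37.3²·38.3) = 0.00579435; SD = √0.00579435 = 0.0761.

0.0761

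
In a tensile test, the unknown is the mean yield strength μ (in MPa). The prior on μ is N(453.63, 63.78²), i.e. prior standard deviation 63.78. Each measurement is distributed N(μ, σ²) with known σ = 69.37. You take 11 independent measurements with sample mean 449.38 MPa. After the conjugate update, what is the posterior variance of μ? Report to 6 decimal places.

For Normal data with known variance σ², a Normal(μ₀, σ₀²) prior on μ is conjugate. Posterior precision = 1/σ₀² + n/σ²; posterior mean is the precision-weighted average of μ₀ and x̄.
σ₀² = 63.78² = 4067.8884, σ² = 69.37² = 4812.1969; σ² + n·σ₀² = 4812.1969 + 11·4067.8884 = 49558.9693.
Posterior precision = 1/σ₀² + n/σ² = 1/4067.8884 + 11/4812.1969 = (σ² + n·σ₀²)/(σ₀²σ²) = 49558.9693/(4067.8884·4812.1969); posterior variance σₙ² = σ₀²σ²/(σ² + n·σ₀²) = 4067.8884·4812.1969/49558.9693 = 394.993686.

394.993686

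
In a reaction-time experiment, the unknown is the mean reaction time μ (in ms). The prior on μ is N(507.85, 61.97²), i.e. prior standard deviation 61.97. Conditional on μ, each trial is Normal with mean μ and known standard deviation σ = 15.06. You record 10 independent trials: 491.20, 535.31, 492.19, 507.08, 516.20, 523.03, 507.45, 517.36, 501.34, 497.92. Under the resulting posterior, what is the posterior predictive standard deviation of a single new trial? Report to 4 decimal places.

For Normal data with known variance σ², a Normal(μ₀, σ₀²) prior on μ is conjugate. Posterior precision = 1/σ₀² + n/σ²; posterior mean is the precision-weighted average of μ₀ and x̄.
σ₀² = 61.97² = 3840.2809, σ² = 15.06² = 226.8036; σ² + n·σ₀² = 226.8036 + 10·3840.2809 = 38629.6126.
Posterior precision = 1/σ₀² + n/σ² = 1/3840.2809 + 10/226.8036 = (σ² + n·σ₀²)/(σ₀²σ²) = 38629.6126/(3840.2809·226.8036); posterior variance σₙ² = σ₀²σ²/(σ² + n·σ₀²) = 3840.2809·226.8036/38629.6126 = 22.547198.
Predictive variance for one new observation = σₙ² + σ² = 3840.2809·226.8036/38629.6126 + 226.8036 = σ²·(σ₀² + 38629.6126)/38629.6126 = 226.8036·42469.8935/38629.6126 = 249.350798; SD = √(226.8036·42469.8935/38629.6126) = 15.7908.

15.7908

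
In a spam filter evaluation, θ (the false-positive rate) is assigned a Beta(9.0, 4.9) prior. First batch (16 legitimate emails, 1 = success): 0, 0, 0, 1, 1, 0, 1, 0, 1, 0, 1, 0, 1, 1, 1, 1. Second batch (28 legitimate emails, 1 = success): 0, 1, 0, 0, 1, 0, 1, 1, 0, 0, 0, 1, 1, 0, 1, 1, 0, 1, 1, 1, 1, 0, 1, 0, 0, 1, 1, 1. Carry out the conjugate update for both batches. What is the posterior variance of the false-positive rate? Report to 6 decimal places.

0.004115

The Beta prior is conjugate to a Binomial/Bernoulli likelihood; the update adds successes to α and failures to β.
After batch 1: Beta(9.0+9, 4.9+7) = Beta(18.0, 11.9).
After batch 2: Beta(18.0+16, 11.9+12) = Beta(34.0, 23.9).
Var = αβ/((α+β)²(α+β+1)) = 34.0·23.9/(57.9²·58.9) = 0.004115.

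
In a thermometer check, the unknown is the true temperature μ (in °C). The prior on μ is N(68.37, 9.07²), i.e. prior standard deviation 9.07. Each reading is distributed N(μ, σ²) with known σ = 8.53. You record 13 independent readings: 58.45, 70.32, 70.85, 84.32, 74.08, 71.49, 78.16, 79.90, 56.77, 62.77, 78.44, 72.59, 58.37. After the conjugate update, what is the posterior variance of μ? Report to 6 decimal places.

5.240452

For Normal data with known variance σ², a Normal(μ₀, σ₀²) prior on μ is conjugate. Posterior precision = 1/σ₀² + n/σ²; posterior mean is the precision-weighted average of μ₀ and x̄.
σ₀² = 9.07² = 82.2649, σ² = 8.53² = 72.7609; σ² + n·σ₀² = 72.7609 + 13·82.2649 = 1142.2046.
Posterior precision = 1/σ₀² + n/σ² = 1/82.2649 + 13/72.7609 = (σ² + n·σ₀²)/(σ₀²σ²) = 1142.2046/(82.2649·72.7609); posterior variance σₙ² = σ₀²σ²/(σ² + n·σ₀²) = 82.2649·72.7609/1142.2046 = 5.240452.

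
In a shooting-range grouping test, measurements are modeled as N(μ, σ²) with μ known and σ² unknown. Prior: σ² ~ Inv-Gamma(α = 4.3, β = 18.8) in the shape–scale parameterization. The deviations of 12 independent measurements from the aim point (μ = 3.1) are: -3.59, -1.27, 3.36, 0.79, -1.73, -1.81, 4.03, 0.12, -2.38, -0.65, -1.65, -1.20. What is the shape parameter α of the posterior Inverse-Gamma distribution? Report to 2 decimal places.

With known mean μ and an Inverse-Gamma(α, β) prior on σ², the Normal likelihood is conjugate: posterior is Inv-Gamma(α + n/2, β + Σ(xᵢ−μ)²/2).
Σ(xᵢ−μ)² = (-3.59)² + (-1.27)² + (3.36)² + (0.79)² + (-1.73)² + (-1.81)² + (4.03)² + (0.12)² + (-2.38)² + (-0.65)² + (-1.65)² + (-1.20)² = 59.1884.
Posterior: Inv-Gamma(4.3 + 12/2, 18.8 + 59.1884/2) = Inv-Gamma(10.30, 48.39420).
Posterior α = 10.30.

10.30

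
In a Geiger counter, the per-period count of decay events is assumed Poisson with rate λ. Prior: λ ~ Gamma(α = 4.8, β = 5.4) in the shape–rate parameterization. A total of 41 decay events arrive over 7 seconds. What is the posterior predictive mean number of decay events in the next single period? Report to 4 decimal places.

3.6935

With a Gamma(shape α, rate β) prior, the Poisson likelihood is conjugate: the posterior is Gamma(α + ΣXᵢ, β + n).
Posterior: Gamma(α+S, β+n) = Gamma(4.8+41, 5.4+7) = Gamma(45.8, 12.4).
The predictive distribution for one future period is NegBinom with mean α/β = 3.6935.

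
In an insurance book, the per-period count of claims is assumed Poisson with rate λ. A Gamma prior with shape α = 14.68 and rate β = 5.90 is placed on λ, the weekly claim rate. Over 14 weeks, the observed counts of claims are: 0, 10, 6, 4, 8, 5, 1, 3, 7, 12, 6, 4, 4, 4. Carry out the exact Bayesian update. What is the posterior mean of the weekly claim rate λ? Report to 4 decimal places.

4.4563

With a Gamma(shape α, rate β) prior, the Poisson likelihood is conjugate: the posterior is Gamma(α + ΣXᵢ, β + n).
Sum of counts S = 74 over n = 14 weeks.
Posterior: Gamma(α+S, β+n) = Gamma(14.68+74, 5.90+14) = Gamma(88.68, 19.90).
Posterior mean = α/β = 88.68/19.90 = 4.4563.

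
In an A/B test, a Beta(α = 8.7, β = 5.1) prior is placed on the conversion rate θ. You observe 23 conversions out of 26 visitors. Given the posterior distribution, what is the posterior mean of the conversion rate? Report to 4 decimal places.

0.7965

The Beta prior is conjugate to a Binomial/Bernoulli likelihood; the update adds successes to α and failures to β.
Posterior: Beta(α+k, β+n−k) = Beta(8.7+23, 5.1+3) = Beta(31.7, 8.1).
Posterior mean = α/(α+β) = 31.7/39.8 = 0.7965.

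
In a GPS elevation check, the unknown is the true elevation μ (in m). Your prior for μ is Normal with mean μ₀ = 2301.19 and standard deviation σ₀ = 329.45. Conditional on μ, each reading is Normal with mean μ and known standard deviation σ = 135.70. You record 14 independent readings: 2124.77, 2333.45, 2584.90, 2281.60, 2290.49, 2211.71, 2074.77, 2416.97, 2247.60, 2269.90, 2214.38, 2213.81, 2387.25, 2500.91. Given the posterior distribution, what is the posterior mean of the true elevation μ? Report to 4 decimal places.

For Normal data with known variance σ², a Normal(μ₀, σ₀²) prior on μ is conjugate. Posterior precision = 1/σ₀² + n/σ²; posterior mean is the precision-weighted average of μ₀ and x̄.
Σxᵢ = 2124.77 + 2333.45 + 2584.90 + 2281.60 + 2290.49 + 2211.71 + 2074.77 + 2416.97 + 2247.60 + 2269.90 + 2214.38 + 2213.81 + 2387.25 + 2500.91 = 32152.51, so n·x̄ = 32152.51.
σ₀² = 329.45² = 108537.3025, σ² = 135.70² = 18414.49; σ² + n·σ₀² = 18414.49 + 14·108537.3025 = 1537936.725.
Posterior mean = (μ₀/σ₀² + n·x̄/σ²)/(1/σ₀² + n/σ²) = (σ²·μ₀ + σ₀²·n·x̄)/(σ² + n·σ₀²) = (18414.49·2301.19 + 108537.3025·32152.51)/1537936.725 = 3532121944.247375/1537936.725 = 2296.6627.

2296.6627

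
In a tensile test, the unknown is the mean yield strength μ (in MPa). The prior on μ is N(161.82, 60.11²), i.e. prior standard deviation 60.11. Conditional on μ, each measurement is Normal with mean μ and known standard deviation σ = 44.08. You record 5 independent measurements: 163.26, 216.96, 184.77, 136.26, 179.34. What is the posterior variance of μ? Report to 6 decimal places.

350.872170

For Normal data with known variance σ², a Normal(μ₀, σ₀²) prior on μ is conjugate. Posterior precision = 1/σ₀² + n/σ²; posterior mean is the precision-weighted average of μ₀ and x̄.
σ₀² = 60.11² = 3613.2121, σ² = 44.08² = 1943.0464; σ² + n·σ₀² = 1943.0464 + 5·3613.2121 = 20009.1069.
Posterior precision = 1/σ₀² + n/σ² = 1/3613.2121 + 5/1943.0464 = (σ² + n·σ₀²)/(σ₀²σ²) = 20009.1069/(3613.2121·1943.0464); posterior variance σₙ² = σ₀²σ²/(σ² + n·σ₀²) = 3613.2121·1943.0464/20009.1069 = 350.872170.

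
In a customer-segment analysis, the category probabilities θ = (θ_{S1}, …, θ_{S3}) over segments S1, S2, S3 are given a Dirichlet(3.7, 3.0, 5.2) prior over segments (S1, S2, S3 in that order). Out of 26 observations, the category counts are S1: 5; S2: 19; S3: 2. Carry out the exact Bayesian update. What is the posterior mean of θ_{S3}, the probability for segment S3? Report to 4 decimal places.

The Dirichlet prior is conjugate to the Multinomial likelihood: each posterior αⱼ = prior αⱼ + observed count nⱼ.
Posterior concentration: (8.7, 22.0, 7.2), total = 37.9.
E[θ_{S3}|data] = α_{S3}/Σα = 7.2/37.9 = 0.1900.

0.1900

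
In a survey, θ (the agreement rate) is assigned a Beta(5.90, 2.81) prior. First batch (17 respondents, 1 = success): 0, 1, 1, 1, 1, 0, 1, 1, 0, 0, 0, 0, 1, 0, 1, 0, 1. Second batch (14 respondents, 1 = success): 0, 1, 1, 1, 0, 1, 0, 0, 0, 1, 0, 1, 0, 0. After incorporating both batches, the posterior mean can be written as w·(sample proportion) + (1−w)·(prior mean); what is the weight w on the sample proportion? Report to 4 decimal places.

The Beta prior is conjugate to a Binomial/Bernoulli likelihood; the update adds successes to α and failures to β.
Total number of respondents: n = 17 + 14 = 31.
Posterior mean = (α₀+k)/(α₀+β₀+n) = [n/(α₀+β₀+n)]·(k/n) + [(α₀+β₀)/(α₀+β₀+n)]·α₀/(α₀+β₀), so only n and the prior enter the weight.
The weight on the data is w = n/(α₀+β₀+n) = 31/(5.90+2.81+31) = 31/39.71 = 0.7807.

0.7807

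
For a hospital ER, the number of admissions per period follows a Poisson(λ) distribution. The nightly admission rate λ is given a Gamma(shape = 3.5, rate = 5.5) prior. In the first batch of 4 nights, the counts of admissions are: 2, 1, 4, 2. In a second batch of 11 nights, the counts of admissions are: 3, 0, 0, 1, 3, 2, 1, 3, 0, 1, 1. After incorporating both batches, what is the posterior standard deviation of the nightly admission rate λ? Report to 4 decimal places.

0.2558

With a Gamma(shape α, rate β) prior, the Poisson likelihood is conjugate: the posterior is Gamma(α + ΣXᵢ, β + n).
Batch 1: sum of counts S = 9 over n = 4 nights.
After batch 1: Gamma(α+S, β+n) = Gamma(3.5+9, 5.5+4) = Gamma(12.5, 9.5).
Batch 2: sum of counts S = 15 over n = 11 nights.
After batch 2: Gamma(α+S, β+n) = Gamma(12.5+15, 9.5+11) = Gamma(27.5, 20.5).
SD = √α/β = √27.5/20.5 = 0.2558.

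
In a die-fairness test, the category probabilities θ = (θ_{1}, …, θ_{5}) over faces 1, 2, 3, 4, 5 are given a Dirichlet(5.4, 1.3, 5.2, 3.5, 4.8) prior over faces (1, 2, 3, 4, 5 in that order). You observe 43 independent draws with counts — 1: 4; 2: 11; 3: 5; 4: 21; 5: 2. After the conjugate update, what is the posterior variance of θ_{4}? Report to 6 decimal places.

The Dirichlet prior is conjugate to the Multinomial likelihood: each posterior αⱼ = prior αⱼ + observed count nⱼ.
Posterior concentration: (9.4, 12.3, 10.2, 24.5, 6.8), total = 63.2.
Var[θ_j] = α_j(Σα−α_j)/((Σα)²(Σα+1)) = 24.5·38.7/(63.2²·64.2) = 0.003697.

0.003697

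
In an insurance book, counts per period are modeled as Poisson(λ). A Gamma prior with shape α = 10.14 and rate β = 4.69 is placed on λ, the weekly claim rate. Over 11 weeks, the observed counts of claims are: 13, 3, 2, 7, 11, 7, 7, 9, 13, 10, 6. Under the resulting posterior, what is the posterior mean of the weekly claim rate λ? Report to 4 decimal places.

6.2549

With a Gamma(shape α, rate β) prior, the Poisson likelihood is conjugate: the posterior is Gamma(α + ΣXᵢ, β + n).
Sum of counts S = 88 over n = 11 weeks.
Posterior: Gamma(α+S, β+n) = Gamma(10.14+88, 4.69+11) = Gamma(98.14, 15.69).
Posterior mean = α/β = 98.14/15.69 = 6.2549.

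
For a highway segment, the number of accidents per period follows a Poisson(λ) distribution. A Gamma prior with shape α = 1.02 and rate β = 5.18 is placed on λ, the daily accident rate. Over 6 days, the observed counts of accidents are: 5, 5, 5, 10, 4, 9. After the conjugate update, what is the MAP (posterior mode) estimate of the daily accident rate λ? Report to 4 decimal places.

With a Gamma(shape α, rate β) prior, the Poisson likelihood is conjugate: the posterior is Gamma(α + ΣXᵢ, β + n).
Sum of counts S = 38 over n = 6 days.
Posterior: Gamma(α+S, β+n) = Gamma(1.02+38, 5.18+6) = Gamma(39.02, 11.18).
Mode of Gamma(α,β) for α≥1 is (α−1)/β = 38.02/11.18 = 3.4007.

3.4007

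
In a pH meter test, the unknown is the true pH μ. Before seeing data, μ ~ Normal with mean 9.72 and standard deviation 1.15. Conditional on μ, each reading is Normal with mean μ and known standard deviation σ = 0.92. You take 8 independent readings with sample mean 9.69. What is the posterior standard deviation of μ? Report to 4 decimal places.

0.3130

For Normal data with known variance σ², a Normal(μ₀, σ₀²) prior on μ is conjugate. Posterior precision = 1/σ₀² + n/σ²; posterior mean is the precision-weighted average of μ₀ and x̄.
σ₀² = 1.15² = 1.3225, σ² = 0.92² = 0.8464; σ² + n·σ₀² = 0.8464 + 8·1.3225 = 11.4264.
Posterior precision = 1/σ₀² + n/σ² = 1/1.3225 + 8/0.8464 = (σ² + n·σ₀²)/(σ₀²σ²) = 11.4264/(1.3225·0.8464); posterior variance σₙ² = σ₀²σ²/(σ² + n·σ₀²) = 1.3225·0.8464/11.4264 = 0.097963.
Posterior SD = √σₙ² = √(1.3225·0.8464/11.4264) = 0.3130.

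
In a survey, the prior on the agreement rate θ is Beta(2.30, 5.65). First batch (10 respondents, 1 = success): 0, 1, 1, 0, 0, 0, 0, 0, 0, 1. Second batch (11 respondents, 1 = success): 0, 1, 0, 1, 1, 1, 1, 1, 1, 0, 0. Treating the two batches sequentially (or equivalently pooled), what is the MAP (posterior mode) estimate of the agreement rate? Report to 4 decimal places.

0.4193

The Beta prior is conjugate to a Binomial/Bernoulli likelihood; the update adds successes to α and failures to β.
After batch 1: Beta(2.30+3, 5.65+7) = Beta(5.30, 12.65).
After batch 2: Beta(5.30+7, 12.65+4) = Beta(12.30, 16.65).
Mode of Beta(a,b) for a,b>1 is (a−1)/(a+b−2) = 11.30/26.95 = 0.4193.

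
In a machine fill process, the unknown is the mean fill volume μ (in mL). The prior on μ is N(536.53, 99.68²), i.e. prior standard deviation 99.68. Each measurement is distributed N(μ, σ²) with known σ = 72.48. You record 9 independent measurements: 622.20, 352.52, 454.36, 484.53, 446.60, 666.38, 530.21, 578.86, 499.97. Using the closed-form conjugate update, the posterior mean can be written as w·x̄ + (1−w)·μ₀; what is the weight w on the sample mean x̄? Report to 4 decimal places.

0.9445

For Normal data with known variance σ², a Normal(μ₀, σ₀²) prior on μ is conjugate. Posterior precision = 1/σ₀² + n/σ²; posterior mean is the precision-weighted average of μ₀ and x̄.
σ₀² = 99.68² = 9936.1024, σ² = 72.48² = 5253.3504. Prior precision 1/σ₀² = 1/9936.1024; data precision n/σ² = 9/5253.3504.
w = (n/σ²)/(1/σ₀² + n/σ²) = n·σ₀²/(σ² + n·σ₀²) = 9·9936.1024/(5253.3504 + 9·9936.1024) = 89424.9216/94678.272 = 0.9445.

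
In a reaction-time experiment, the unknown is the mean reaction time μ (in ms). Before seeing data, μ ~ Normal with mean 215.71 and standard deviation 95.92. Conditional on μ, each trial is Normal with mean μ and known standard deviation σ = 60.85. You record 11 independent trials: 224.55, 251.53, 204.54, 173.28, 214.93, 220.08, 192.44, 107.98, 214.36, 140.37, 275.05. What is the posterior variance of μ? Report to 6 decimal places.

324.730671

For Normal data with known variance σ², a Normal(μ₀, σ₀²) prior on μ is conjugate. Posterior precision = 1/σ₀² + n/σ²; posterior mean is the precision-weighted average of μ₀ and x̄.
σ₀² = 95.92² = 9200.6464, σ² = 60.85² = 3702.7225; σ² + n·σ₀² = 3702.7225 + 11·9200.6464 = 104909.8329.
Posterior precision = 1/σ₀² + n/σ² = 1/9200.6464 + 11/3702.7225 = (σ² + n·σ₀²)/(σ₀²σ²) = 104909.8329/(9200.6464·3702.7225); posterior variance σₙ² = σ₀²σ²/(σ² + n·σ₀²) = 9200.6464·3702.7225/104909.8329 = 324.730671.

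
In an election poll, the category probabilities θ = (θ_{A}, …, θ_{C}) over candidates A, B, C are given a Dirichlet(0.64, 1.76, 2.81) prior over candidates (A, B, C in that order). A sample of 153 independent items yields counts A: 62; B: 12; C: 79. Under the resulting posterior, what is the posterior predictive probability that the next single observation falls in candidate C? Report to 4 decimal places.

The Dirichlet prior is conjugate to the Multinomial likelihood: each posterior αⱼ = prior αⱼ + observed count nⱼ.
Posterior concentration: (62.64, 13.76, 81.81), total = 158.21.
P(next = C | data) = α_{C}/Σα = 0.5171.

0.5171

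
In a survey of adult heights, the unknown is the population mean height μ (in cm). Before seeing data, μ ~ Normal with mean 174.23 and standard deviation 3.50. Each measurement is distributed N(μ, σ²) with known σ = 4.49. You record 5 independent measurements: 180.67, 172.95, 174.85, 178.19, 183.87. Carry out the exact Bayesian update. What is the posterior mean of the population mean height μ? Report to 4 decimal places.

177.1462

For Normal data with known variance σ², a Normal(μ₀, σ₀²) prior on μ is conjugate. Posterior precision = 1/σ₀² + n/σ²; posterior mean is the precision-weighted average of μ₀ and x̄.
Σxᵢ = 180.67 + 172.95 + 174.85 + 178.19 + 183.87 = 890.53, so n·x̄ = 890.53.
σ₀² = 3.50² = 12.25, σ² = 4.49² = 20.1601; σ² + n·σ₀² = 20.1601 + 5·12.25 = 81.4101.
Posterior mean = (μ₀/σ₀² + n·x̄/σ²)/(1/σ₀² + n/σ²) = (σ²·μ₀ + σ₀²·n·x̄)/(σ² + n·σ₀²) = (20.1601·174.23 + 12.25·890.53)/81.4101 = 14421.486723/81.4101 = 177.1462.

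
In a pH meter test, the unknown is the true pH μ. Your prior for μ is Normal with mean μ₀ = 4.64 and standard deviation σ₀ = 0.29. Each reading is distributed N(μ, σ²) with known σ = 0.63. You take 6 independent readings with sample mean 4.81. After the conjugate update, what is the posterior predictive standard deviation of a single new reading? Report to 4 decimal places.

For Normal data with known variance σ², a Normal(μ₀, σ₀²) prior on μ is conjugate. Posterior precision = 1/σ₀² + n/σ²; posterior mean is the precision-weighted average of μ₀ and x̄.
σ₀² = 0.29² = 0.0841, σ² = 0.63² = 0.3969; σ² + n·σ₀² = 0.3969 + 6·0.0841 = 0.9015.
Posterior precision = 1/σ₀² + n/σ² = 1/0.0841 + 6/0.3969 = (σ² + n·σ₀²)/(σ₀²σ²) = 0.9015/(0.0841·0.3969); posterior variance σₙ² = σ₀²σ²/(σ² + n·σ₀²) = 0.0841·0.3969/0.9015 = 0.037026.
Predictive variance for one new observation = σₙ² + σ² = 0.0841·0.3969/0.9015 + 0.3969 = σ²·(σ₀² + 0.9015)/0.9015 = 0.3969·0.9856/0.9015 = 0.433926; SD = √(0.3969·0.9856/0.9015) = 0.6587.

0.6587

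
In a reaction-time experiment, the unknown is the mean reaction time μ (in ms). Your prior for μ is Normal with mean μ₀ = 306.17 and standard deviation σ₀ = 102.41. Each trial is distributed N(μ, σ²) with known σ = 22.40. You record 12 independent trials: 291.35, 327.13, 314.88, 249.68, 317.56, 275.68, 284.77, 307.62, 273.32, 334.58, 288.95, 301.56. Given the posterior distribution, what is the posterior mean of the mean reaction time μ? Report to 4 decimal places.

297.2921

For Normal data with known variance σ², a Normal(μ₀, σ₀²) prior on μ is conjugate. Posterior precision = 1/σ₀² + n/σ²; posterior mean is the precision-weighted average of μ₀ and x̄.
Σxᵢ = 291.35 + 327.13 + 314.88 + 249.68 + 317.56 + 275.68 + 284.77 + 307.62 + 273.32 + 334.58 + 288.95 + 301.56 = 3567.08, so n·x̄ = 3567.08.
σ₀² = 102.41² = 10487.8081, σ² = 22.40² = 501.76; σ² + n·σ₀² = 501.76 + 12·10487.8081 = 126355.4572.
Posterior mean = (μ₀/σ₀² + n·x̄/σ²)/(1/σ₀² + n/σ²) = (σ²·μ₀ + σ₀²·n·x̄)/(σ² + n·σ₀²) = (501.76·306.17 + 10487.8081·3567.08)/126355.4572 = 37564474.376548/126355.4572 = 297.2921.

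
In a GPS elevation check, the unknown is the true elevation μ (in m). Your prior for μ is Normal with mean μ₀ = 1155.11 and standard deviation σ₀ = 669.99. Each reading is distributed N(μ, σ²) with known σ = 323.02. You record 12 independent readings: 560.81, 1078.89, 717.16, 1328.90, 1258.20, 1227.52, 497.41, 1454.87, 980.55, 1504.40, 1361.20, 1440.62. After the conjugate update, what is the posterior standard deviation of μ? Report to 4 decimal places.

For Normal data with known variance σ², a Normal(μ₀, σ₀²) prior on μ is conjugate. Posterior precision = 1/σ₀² + n/σ²; posterior mean is the precision-weighted average of μ₀ and x̄.
σ₀² = 669.99² = 448886.6001, σ² = 323.02² = 104341.9204; σ² + n·σ₀² = 104341.9204 + 12·448886.6001 = 5490981.1216.
Posterior precision = 1/σ₀² + n/σ² = 1/448886.6001 + 12/104341.9204 = (σ² + n·σ₀²)/(σ₀²σ²) = 5490981.1216/(448886.6001·104341.9204); posterior variance σₙ² = σ₀²σ²/(σ² + n·σ₀²) = 448886.6001·104341.9204/5490981.1216 = 8529.930965.
Posterior SD = √σₙ² = √(448886.6001·104341.9204/5490981.1216) = 92.3576.

92.3576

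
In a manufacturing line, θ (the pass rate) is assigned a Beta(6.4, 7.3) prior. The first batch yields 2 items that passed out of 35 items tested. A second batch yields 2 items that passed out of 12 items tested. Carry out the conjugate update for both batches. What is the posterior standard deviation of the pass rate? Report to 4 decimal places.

The Beta prior is conjugate to a Binomial/Bernoulli likelihood; the update adds successes to α and failures to β.
After batch 1: Beta(6.4+2, 7.3+33) = Beta(8.4, 40.3).
After batch 2: Beta(8.4+2, 40.3+10) = Beta(10.4, 50.3).
Var = αβ/((α+β)²(α+β+1)) = 10.4·50.3/(60.7²·61.7) = 0.00230112; SD = √0.00230112 = 0.0480.

0.0480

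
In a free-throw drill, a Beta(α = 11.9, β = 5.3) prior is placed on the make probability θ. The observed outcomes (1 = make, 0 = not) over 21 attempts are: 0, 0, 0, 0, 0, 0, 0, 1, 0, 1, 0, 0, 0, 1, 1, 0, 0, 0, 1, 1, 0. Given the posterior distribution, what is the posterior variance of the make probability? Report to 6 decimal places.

0.006352

The Beta prior is conjugate to a Binomial/Bernoulli likelihood; the update adds successes to α and failures to β.
Posterior: Beta(α+k, β+n−k) = Beta(11.9+6, 5.3+15) = Beta(17.9, 20.3).
Var = αβ/((α+β)²(α+β+1)) = 17.9·20.3/(38.2²·39.2) = 0.006352.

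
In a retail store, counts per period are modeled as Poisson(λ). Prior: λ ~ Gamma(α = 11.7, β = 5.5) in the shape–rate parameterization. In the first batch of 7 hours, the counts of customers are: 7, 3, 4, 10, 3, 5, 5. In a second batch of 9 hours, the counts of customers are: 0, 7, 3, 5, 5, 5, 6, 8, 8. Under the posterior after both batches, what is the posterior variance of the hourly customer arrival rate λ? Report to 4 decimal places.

With a Gamma(shape α, rate β) prior, the Poisson likelihood is conjugate: the posterior is Gamma(α + ΣXᵢ, β + n).
Batch 1: sum of counts S = 37 over n = 7 hours.
After batch 1: Gamma(α+S, β+n) = Gamma(11.7+37, 5.5+7) = Gamma(48.7, 12.5).
Batch 2: sum of counts S = 47 over n = 9 hours.
After batch 2: Gamma(α+S, β+n) = Gamma(48.7+47, 12.5+9) = Gamma(95.7, 21.5).
Var = α/β² = 95.7/21.5² = 0.2070.

0.2070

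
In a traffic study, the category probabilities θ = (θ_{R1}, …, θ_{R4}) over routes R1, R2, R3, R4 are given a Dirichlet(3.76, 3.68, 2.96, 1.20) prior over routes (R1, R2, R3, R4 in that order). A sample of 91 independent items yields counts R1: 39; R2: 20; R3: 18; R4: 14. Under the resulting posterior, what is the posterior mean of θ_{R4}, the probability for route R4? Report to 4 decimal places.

The Dirichlet prior is conjugate to the Multinomial likelihood: each posterior αⱼ = prior αⱼ + observed count nⱼ.
Posterior concentration: (42.76, 23.68, 20.96, 15.20), total = 102.60.
E[θ_{R4}|data] = α_{R4}/Σα = 15.20/102.60 = 0.1481.

0.1481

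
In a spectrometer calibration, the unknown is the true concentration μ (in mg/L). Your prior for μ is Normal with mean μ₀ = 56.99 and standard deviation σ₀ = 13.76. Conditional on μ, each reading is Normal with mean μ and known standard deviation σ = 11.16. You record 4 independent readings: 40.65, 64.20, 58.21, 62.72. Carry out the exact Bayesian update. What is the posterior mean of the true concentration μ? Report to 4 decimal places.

56.5220

For Normal data with known variance σ², a Normal(μ₀, σ₀²) prior on μ is conjugate. Posterior precision = 1/σ₀² + n/σ²; posterior mean is the precision-weighted average of μ₀ and x̄.
Σxᵢ = 40.65 + 64.20 + 58.21 + 62.72 = 225.78, so n·x̄ = 225.78.
σ₀² = 13.76² = 189.3376, σ² = 11.16² = 124.5456; σ² + n·σ₀² = 124.5456 + 4·189.3376 = 881.896.
Posterior mean = (μ₀/σ₀² + n·x̄/σ²)/(1/σ₀² + n/σ²) = (σ²·μ₀ + σ₀²·n·x̄)/(σ² + n·σ₀²) = (124.5456·56.99 + 189.3376·225.78)/881.896 = 49846.497072/881.896 = 56.5220.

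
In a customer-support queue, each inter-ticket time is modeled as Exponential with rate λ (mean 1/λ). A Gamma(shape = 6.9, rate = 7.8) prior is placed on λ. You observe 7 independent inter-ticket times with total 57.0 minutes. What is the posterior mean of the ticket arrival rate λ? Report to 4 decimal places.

0.2145

With a Gamma(shape α, rate β) prior on the exponential rate λ, the posterior after n observations with total T = Σxᵢ is Gamma(α+n, β+T).
Posterior: Gamma(6.9+7, 7.8+57.0) = Gamma(13.9, 64.8).
Posterior mean of λ = α/β = 13.9/64.8 = 0.2145.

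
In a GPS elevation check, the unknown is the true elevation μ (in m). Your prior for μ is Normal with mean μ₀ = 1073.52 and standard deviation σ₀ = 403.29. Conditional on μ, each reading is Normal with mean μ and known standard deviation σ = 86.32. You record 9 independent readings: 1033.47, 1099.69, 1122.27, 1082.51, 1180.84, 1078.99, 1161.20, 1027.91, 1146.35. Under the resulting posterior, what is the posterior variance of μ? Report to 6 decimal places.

823.711751

For Normal data with known variance σ², a Normal(μ₀, σ₀²) prior on μ is conjugate. Posterior precision = 1/σ₀² + n/σ²; posterior mean is the precision-weighted average of μ₀ and x̄.
σ₀² = 403.29² = 162642.8241, σ² = 86.32² = 7451.1424; σ² + n·σ₀² = 7451.1424 + 9·162642.8241 = 1471236.5593.
Posterior precision = 1/σ₀² + n/σ² = 1/162642.8241 + 9/7451.1424 = (σ² + n·σ₀²)/(σ₀²σ²) = 1471236.5593/(162642.8241·7451.1424); posterior variance σₙ² = σ₀²σ²/(σ² + n·σ₀²) = 162642.8241·7451.1424/1471236.5593 = 823.711751.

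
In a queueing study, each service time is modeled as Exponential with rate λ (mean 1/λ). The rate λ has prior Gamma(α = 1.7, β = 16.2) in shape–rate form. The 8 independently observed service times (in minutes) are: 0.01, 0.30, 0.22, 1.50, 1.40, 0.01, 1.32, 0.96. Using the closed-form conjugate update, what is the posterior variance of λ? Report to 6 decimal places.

With a Gamma(shape α, rate β) prior on the exponential rate λ, the posterior after n observations with total T = Σxᵢ is Gamma(α+n, β+T).
Sum of observations T = 5.72 minutes; n = 8.
Posterior: Gamma(1.7+8, 16.2+5.72) = Gamma(9.7, 21.92).
Var = α/β² = 0.020188.

0.020188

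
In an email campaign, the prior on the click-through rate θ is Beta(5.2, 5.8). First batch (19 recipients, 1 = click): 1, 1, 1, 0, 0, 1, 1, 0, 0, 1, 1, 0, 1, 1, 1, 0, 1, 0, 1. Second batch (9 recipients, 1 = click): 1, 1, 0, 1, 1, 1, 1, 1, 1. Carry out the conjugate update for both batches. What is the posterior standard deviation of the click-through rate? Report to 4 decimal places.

The Beta prior is conjugate to a Binomial/Bernoulli likelihood; the update adds successes to α and failures to β.
After batch 1: Beta(5.2+12, 5.8+7) = Beta(17.2, 12.8).
After batch 2: Beta(17.2+8, 12.8+1) = Beta(25.2, 13.8).
Var = αβ/((α+β)²(α+β+1)) = 25.2·13.8/(39.0²·40.0) = 0.00571598; SD = √0.00571598 = 0.0756.

0.0756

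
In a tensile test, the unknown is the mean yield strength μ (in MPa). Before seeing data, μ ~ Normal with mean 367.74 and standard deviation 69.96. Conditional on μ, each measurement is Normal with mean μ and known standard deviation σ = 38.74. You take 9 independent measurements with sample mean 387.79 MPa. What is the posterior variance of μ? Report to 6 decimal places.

For Normal data with known variance σ², a Normal(μ₀, σ₀²) prior on μ is conjugate. Posterior precision = 1/σ₀² + n/σ²; posterior mean is the precision-weighted average of μ₀ and x̄.
σ₀² = 69.96² = 4894.4016, σ² = 38.74² = 1500.7876; σ² + n·σ₀² = 1500.7876 + 9·4894.4016 = 45550.402.
Posterior precision = 1/σ₀² + n/σ² = 1/4894.4016 + 9/1500.7876 = (σ² + n·σ₀²)/(σ₀²σ²) = 45550.402/(4894.4016·1500.7876); posterior variance σₙ² = σ₀²σ²/(σ² + n·σ₀²) = 4894.4016·1500.7876/45550.402 = 161.259987.

161.259987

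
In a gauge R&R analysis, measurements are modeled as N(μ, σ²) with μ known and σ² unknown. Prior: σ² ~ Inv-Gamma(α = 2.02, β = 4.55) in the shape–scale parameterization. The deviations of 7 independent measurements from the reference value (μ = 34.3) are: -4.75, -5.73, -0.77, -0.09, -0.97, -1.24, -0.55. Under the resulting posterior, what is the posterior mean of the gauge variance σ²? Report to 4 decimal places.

With known mean μ and an Inverse-Gamma(α, β) prior on σ², the Normal likelihood is conjugate: posterior is Inv-Gamma(α + n/2, β + Σ(xᵢ−μ)²/2).
Σ(xᵢ−μ)² = (-4.75)² + (-5.73)² + (-0.77)² + (-0.09)² + (-0.97)² + (-1.24)² + (-0.55)² = 58.7774.
Posterior: Inv-Gamma(2.02 + 7/2, 4.55 + 58.7774/2) = Inv-Gamma(5.52, 33.93870).
E[σ²|data] = β/(α−1) = 33.93870/4.52 = 7.5086.

7.5086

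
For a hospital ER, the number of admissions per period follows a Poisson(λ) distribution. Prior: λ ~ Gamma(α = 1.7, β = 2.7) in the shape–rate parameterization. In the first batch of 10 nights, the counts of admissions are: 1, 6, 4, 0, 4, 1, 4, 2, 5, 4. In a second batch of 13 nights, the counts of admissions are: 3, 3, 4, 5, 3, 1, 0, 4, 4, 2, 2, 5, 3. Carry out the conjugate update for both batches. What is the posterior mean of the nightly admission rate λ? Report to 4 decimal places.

With a Gamma(shape α, rate β) prior, the Poisson likelihood is conjugate: the posterior is Gamma(α + ΣXᵢ, β + n).
Batch 1: sum of counts S = 31 over n = 10 nights.
After batch 1: Gamma(α+S, β+n) = Gamma(1.7+31, 2.7+10) = Gamma(32.7, 12.7).
Batch 2: sum of counts S = 39 over n = 13 nights.
After batch 2: Gamma(α+S, β+n) = Gamma(32.7+39, 12.7+13) = Gamma(71.7, 25.7).
Posterior mean = α/β = 71.7/25.7 = 2.7899.

2.7899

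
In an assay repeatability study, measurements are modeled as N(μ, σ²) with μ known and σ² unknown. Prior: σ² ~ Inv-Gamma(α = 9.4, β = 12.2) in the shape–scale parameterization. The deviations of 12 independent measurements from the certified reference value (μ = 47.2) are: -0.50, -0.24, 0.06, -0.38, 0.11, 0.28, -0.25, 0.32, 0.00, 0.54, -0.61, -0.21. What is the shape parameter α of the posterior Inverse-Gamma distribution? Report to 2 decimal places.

15.40

With known mean μ and an Inverse-Gamma(α, β) prior on σ², the Normal likelihood is conjugate: posterior is Inv-Gamma(α + n/2, β + Σ(xᵢ−μ)²/2).
Σ(xᵢ−μ)² = (-0.50)² + (-0.24)² + (0.06)² + (-0.38)² + (0.11)² + (0.28)² + (-0.25)² + (0.32)² + (0.00)² + (0.54)² + (-0.61)² + (-0.21)² = 1.4188.
Posterior: Inv-Gamma(9.4 + 12/2, 12.2 + 1.4188/2) = Inv-Gamma(15.40, 12.90940).
Posterior α = 15.40.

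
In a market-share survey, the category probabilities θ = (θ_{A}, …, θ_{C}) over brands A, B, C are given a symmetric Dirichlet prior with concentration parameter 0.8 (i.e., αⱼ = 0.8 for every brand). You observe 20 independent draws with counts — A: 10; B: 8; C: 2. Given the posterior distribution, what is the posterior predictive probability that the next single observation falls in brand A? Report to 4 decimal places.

The Dirichlet prior is conjugate to the Multinomial likelihood: each posterior αⱼ = prior αⱼ + observed count nⱼ.
Posterior concentration: (10.8, 8.8, 2.8), total = 22.4.
P(next = A | data) = α_{A}/Σα = 0.4821.

0.4821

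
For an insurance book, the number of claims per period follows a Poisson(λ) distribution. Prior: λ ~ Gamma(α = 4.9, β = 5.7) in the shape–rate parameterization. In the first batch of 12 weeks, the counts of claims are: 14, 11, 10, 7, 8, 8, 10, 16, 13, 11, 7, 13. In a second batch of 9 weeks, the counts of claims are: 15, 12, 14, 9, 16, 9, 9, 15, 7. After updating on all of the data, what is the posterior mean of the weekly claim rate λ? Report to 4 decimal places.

8.9476

With a Gamma(shape α, rate β) prior, the Poisson likelihood is conjugate: the posterior is Gamma(α + ΣXᵢ, β + n).
Batch 1: sum of counts S = 128 over n = 12 weeks.
After batch 1: Gamma(α+S, β+n) = Gamma(4.9+128, 5.7+12) = Gamma(132.9, 17.7).
Batch 2: sum of counts S = 106 over n = 9 weeks.
After batch 2: Gamma(α+S, β+n) = Gamma(132.9+106, 17.7+9) = Gamma(238.9, 26.7).
Posterior mean = α/β = 238.9/26.7 = 8.9476.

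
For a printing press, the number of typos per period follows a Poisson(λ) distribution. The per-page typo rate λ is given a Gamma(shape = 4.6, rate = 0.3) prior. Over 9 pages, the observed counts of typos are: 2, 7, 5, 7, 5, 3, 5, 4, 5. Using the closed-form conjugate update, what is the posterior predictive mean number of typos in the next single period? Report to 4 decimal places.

With a Gamma(shape α, rate β) prior, the Poisson likelihood is conjugate: the posterior is Gamma(α + ΣXᵢ, β + n).
Sum of counts S = 43 over n = 9 pages.
Posterior: Gamma(α+S, β+n) = Gamma(4.6+43, 0.3+9) = Gamma(47.6, 9.3).
The predictive distribution for one future period is NegBinom with mean α/β = 5.1183.

5.1183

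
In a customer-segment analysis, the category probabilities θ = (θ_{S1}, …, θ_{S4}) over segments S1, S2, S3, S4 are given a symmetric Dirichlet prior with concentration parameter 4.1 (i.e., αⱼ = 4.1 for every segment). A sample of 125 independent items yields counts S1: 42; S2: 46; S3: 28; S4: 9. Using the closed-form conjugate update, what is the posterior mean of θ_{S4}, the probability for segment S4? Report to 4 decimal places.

The Dirichlet prior is conjugate to the Multinomial likelihood: each posterior αⱼ = prior αⱼ + observed count nⱼ.
Posterior concentration: (46.1, 50.1, 32.1, 13.1), total = 141.4.
E[θ_{S4}|data] = α_{S4}/Σα = 13.1/141.4 = 0.0926.

0.0926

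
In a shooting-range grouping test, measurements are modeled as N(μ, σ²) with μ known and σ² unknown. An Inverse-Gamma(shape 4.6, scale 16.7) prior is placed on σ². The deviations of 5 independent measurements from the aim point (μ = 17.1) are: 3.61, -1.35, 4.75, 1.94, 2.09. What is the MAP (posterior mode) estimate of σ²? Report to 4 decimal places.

With known mean μ and an Inverse-Gamma(α, β) prior on σ², the Normal likelihood is conjugate: posterior is Inv-Gamma(α + n/2, β + Σ(xᵢ−μ)²/2).
Σ(xᵢ−μ)² = (3.61)² + (-1.35)² + (4.75)² + (1.94)² + (2.09)² = 45.5488.
Posterior: Inv-Gamma(4.6 + 5/2, 16.7 + 45.5488/2) = Inv-Gamma(7.10, 39.47440).
Mode = β/(α+1) = 39.47440/8.10 = 4.8734.

4.8734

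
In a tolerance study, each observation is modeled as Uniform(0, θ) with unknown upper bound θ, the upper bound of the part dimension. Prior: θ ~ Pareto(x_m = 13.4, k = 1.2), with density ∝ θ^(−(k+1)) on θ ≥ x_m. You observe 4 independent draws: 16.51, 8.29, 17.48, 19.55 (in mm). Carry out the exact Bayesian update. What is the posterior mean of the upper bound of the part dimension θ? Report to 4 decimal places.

24.2048

A Pareto(scale x_m, shape k) prior on the upper bound θ of Uniform(0, θ) is conjugate: posterior is Pareto(max(x_m, max xᵢ), k + n).
Sample maximum = 19.55; prior scale x_m = 13.4 → posterior scale = max = 19.55.
Posterior shape = 1.2 + 4 = 5.2.
E[θ|data] = k·x_m/(k−1) = 5.2·19.55/4.2 = 24.2048.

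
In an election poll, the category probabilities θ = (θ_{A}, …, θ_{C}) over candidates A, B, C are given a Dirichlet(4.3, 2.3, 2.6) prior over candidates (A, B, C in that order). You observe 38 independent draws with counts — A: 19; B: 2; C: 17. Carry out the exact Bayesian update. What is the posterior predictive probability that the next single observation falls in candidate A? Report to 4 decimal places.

The Dirichlet prior is conjugate to the Multinomial likelihood: each posterior αⱼ = prior αⱼ + observed count nⱼ.
Posterior concentration: (23.3, 4.3, 19.6), total = 47.2.
P(next = A | data) = α_{A}/Σα = 0.4936.

0.4936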